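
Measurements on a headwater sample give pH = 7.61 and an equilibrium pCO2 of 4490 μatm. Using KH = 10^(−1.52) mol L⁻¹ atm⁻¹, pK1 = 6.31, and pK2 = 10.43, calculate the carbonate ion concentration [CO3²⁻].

[CO3²⁻] = 4.09 μmol/L

[CO2*] = KH · pCO2 = 10^(−1.52) × 4490×10^-6 = 1.356×10^-4 mol/L
α₀ = 1/(1 + K1/[H⁺] + K1K2/[H⁺]²) = 1/(1 + 10^+1.30 + 10^-1.52) = 0.04766
DIC = [CO2*]/α₀ = 1.356×10^-4 / 0.04766 = 2.845 mmol/L
[CO3²⁻] = α₂·DIC; α₂ = 0.001439, so [CO3²⁻] = 0.001439 × 2.845 = 0.00409 mmol/L = 4.09 μmol/L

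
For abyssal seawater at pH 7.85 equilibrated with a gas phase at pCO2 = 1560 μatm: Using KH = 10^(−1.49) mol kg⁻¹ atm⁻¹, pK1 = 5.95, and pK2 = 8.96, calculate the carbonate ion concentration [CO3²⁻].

[CO3²⁻] = 0.311 mmol/kg

[CO2*] = KH · pCO2 = 10^(−1.49) × 1560×10^-6 = 5.048×10^-5 mol/kg
α₀ = 1/(1 + K1/[H⁺] + K1K2/[H⁺]²) = 1/(1 + 10^+1.90 + 10^+0.79) = 0.01155
DIC = [CO2*]/α₀ = 5.048×10^-5 / 0.01155 = 4.372 mmol/kg
[CO3²⁻] = α₂·DIC; α₂ = 0.07120, so [CO3²⁻] = 0.07120 × 4.372 = 0.311 mmol/kg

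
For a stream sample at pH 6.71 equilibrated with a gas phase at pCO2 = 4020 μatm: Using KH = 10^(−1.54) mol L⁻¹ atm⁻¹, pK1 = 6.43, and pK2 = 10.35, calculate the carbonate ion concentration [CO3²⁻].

[CO2*] = KH · pCO2 = 10^(−1.54) × 4020×10^-6 = 1.159×10^-4 mol/L
α₀ = 1/(1 + K1/[H⁺] + K1K2/[H⁺]²) = 1/(1 + 10^+0.28 + 10^-3.36) = 0.3441
DIC = [CO2*]/α₀ = 1.159×10^-4 / 0.3441 = 0.3369 mmol/L
[CO3²⁻] = α₂·DIC; α₂ = 0.0001502, so [CO3²⁻] = 0.0001502 × 0.3369 = 5.06×10^-5 mmol/L = 0.0506 μmol/L

[CO3²⁻] = 0.0506 μmol/L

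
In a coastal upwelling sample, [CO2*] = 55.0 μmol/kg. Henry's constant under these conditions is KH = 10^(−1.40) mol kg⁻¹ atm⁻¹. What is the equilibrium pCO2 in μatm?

pCO2 = 1380 μatm

KH = 10^(−1.40) = 3.981×10^-2 mol kg⁻¹ atm⁻¹
pCO2 = [CO2*]/KH = 55.0×10^-6 / 3.981×10^-2 = 1.38×10^-3 atm = 1380 μatm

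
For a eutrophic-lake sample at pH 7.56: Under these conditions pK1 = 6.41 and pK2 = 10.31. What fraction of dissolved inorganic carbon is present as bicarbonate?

α₁ = 0.932

α₁ = 1 / (1 + [H⁺]/K1 + K2/[H⁺]) = 1 / (1 + 10^-1.15 + 10^-2.75)
   = 1 / (1 + 0.070795 + 0.0017783) = 1/1.0726 = 0.9323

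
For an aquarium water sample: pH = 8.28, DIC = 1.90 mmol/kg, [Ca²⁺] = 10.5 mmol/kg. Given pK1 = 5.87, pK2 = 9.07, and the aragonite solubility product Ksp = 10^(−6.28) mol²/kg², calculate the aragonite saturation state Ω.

Ω = 5.29

α₂ = 1 / (1 + [H⁺]/K2 + [H⁺]²/(K1K2)) = 1 / (1 + 10^+0.79 + 10^-1.62)
   = 1 / (1 + 6.1660 + 0.023988) = 1/7.1899 = 0.1391
[CO3²⁻] = α₂ × DIC = 0.1391 × 1.90 = 0.2643 mmol/kg
Ksp = 10^(−6.28) = 5.248×10^-7
Ω = [Ca²⁺][CO3²⁻]/Ksp = (10.5×10^-3)(2.643×10^-4) / 5.248×10^-7 = 5.29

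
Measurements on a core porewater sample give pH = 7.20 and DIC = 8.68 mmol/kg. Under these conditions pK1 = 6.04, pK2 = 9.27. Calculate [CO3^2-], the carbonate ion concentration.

[CO3²⁻] = 0.0686 mmol/kg

α₂ = 1 / (1 + [H⁺]/K2 + [H⁺]²/(K1K2)) = 1 / (1 + 10^+2.07 + 10^+0.91)
   = 1 / (1 + 117.49 + 8.1283) = 1/126.62 = 0.007898
[CO3²⁻] = α₂ × DIC = 0.007898 × 8.68 = 0.0686 mmol/kg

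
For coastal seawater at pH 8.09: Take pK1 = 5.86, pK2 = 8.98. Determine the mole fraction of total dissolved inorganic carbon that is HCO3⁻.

α₁ = 1 / (1 + [H⁺]/K1 + K2/[H⁺]) = 1 / (1 + 10^-2.23 + 10^-0.89)
   = 1 / (1 + 0.0058884 + 0.12882) = 1/1.1347 = 0.8813

α₁ = 0.881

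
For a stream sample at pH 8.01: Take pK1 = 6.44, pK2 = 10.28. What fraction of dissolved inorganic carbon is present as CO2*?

α₀ = 1 / (1 + K1/[H⁺] + K1K2/[H⁺]²) = 1 / (1 + 10^+1.57 + 10^-0.70)
   = 1 / (1 + 37.154 + 0.19953) = 1/38.353 = 0.02607

α₀ = 0.0261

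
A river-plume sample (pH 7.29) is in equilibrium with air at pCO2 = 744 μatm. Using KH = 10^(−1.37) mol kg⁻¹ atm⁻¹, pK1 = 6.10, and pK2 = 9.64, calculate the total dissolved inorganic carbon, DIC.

DIC = 0.525 mmol/kg

[CO2*] = KH · pCO2 = 10^(−1.37) × 744×10^-6 = 3.174×10^-5 mol/kg
α₀ = 1/(1 + K1/[H⁺] + K1K2/[H⁺]²) = 1/(1 + 10^+1.19 + 10^-1.16) = 0.06040
DIC = [CO2*]/α₀ = 3.174×10^-5 / 0.06040 = 0.525 mmol/kg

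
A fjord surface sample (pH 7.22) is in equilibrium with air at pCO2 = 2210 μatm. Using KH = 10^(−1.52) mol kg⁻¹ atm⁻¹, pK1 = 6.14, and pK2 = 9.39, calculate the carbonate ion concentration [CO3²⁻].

[CO2*] = KH · pCO2 = 10^(−1.52) × 2210×10^-6 = 6.674×10^-5 mol/kg
α₀ = 1/(1 + K1/[H⁺] + K1K2/[H⁺]²) = 1/(1 + 10^+1.08 + 10^-1.09) = 0.07631
DIC = [CO2*]/α₀ = 6.674×10^-5 / 0.07631 = 0.8746 mmol/kg
[CO3²⁻] = α₂·DIC; α₂ = 0.006203, so [CO3²⁻] = 0.006203 × 0.8746 = 0.00542 mmol/kg = 5.42 μmol/kg

[CO3²⁻] = 5.42 μmol/kg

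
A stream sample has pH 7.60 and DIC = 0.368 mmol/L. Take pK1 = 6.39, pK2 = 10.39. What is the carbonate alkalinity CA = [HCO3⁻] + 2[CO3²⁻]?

CA = [HCO3⁻] + 2[CO3²⁻] = (α₁ + 2α₂)·DIC
At pH 7.60: [H⁺]/K1 = 10^-1.21 = 0.061660, K2/[H⁺] = 10^-2.79 = 0.0016218
α₁ = 1/(1 + 0.061660 + 0.0016218) = 1/1.0633 = 0.9405; α₂ = α₁·K2/[H⁺] = 0.001525
α₁ + 2α₂ = 0.9435
CA = 0.9435 × 0.368 = 0.347 mmol/L

CA = 0.347 mmol/L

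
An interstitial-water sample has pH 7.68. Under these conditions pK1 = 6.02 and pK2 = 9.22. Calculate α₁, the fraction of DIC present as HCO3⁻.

α₁ = 1 / (1 + [H⁺]/K1 + K2/[H⁺]) = 1 / (1 + 10^-1.66 + 10^-1.54)
   = 1 / (1 + 0.021878 + 0.028840) = 1/1.0507 = 0.9517

α₁ = 0.952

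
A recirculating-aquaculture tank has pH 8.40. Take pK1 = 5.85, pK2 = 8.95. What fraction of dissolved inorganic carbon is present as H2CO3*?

α₀ = 1 / (1 + K1/[H⁺] + K1K2/[H⁺]²) = 1 / (1 + 10^+2.55 + 10^+2.00)
   = 1 / (1 + 354.81 + 100.00) = 1/455.81 = 0.002194

α₀ = 0.00219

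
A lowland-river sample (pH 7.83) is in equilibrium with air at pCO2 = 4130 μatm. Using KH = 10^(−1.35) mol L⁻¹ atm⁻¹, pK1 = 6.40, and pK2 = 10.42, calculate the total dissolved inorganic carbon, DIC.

DIC = 5.16 mmol/L

[CO2*] = KH · pCO2 = 10^(−1.35) × 4130×10^-6 = 1.845×10^-4 mol/L
α₀ = 1/(1 + K1/[H⁺] + K1K2/[H⁺]²) = 1/(1 + 10^+1.43 + 10^-1.16) = 0.03573
DIC = [CO2*]/α₀ = 1.845×10^-4 / 0.03573 = 5.16 mmol/L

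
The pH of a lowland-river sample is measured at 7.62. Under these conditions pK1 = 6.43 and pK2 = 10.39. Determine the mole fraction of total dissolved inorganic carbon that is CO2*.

α₀ = 0.0606

α₀ = 1 / (1 + K1/[H⁺] + K1K2/[H⁺]²) = 1 / (1 + 10^+1.19 + 10^-1.58)
   = 1 / (1 + 15.488 + 0.026303) = 1/16.514 = 0.06055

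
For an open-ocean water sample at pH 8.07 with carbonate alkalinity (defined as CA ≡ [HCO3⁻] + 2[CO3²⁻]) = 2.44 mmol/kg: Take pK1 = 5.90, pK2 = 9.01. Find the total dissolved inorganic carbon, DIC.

DIC = 2.23 mmol/kg

CA = [HCO3⁻] + 2[CO3²⁻] = (α₁ + 2α₂)·DIC
At pH 8.07: [H⁺]/K1 = 10^-2.17 = 0.0067608, K2/[H⁺] = 10^-0.94 = 0.11482
α₁ = 1/(1 + 0.0067608 + 0.11482) = 1/1.1216 = 0.8916; α₂ = α₁·K2/[H⁺] = 0.1024
α₁ + 2α₂ = 1.0963
DIC = CA / (α₁ + 2α₂) = 2.44 / 1.0963 = 2.23 mmol/kg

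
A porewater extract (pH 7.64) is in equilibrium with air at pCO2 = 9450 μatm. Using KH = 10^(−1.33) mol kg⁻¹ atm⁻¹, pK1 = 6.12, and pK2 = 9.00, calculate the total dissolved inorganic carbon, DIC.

DIC = 15.7 mmol/kg

[CO2*] = KH · pCO2 = 10^(−1.33) × 9450×10^-6 = 4.420×10^-4 mol/kg
α₀ = 1/(1 + K1/[H⁺] + K1K2/[H⁺]²) = 1/(1 + 10^+1.52 + 10^+0.16) = 0.02812
DIC = [CO2*]/α₀ = 4.420×10^-4 / 0.02812 = 15.7 mmol/kg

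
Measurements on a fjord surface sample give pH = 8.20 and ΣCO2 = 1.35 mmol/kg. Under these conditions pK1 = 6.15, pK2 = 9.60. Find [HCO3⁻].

[HCO3⁻] = 1.29 mmol/kg

α₁ = 1 / (1 + [H⁺]/K1 + K2/[H⁺]) = 1 / (1 + 10^-2.05 + 10^-1.40)
   = 1 / (1 + 0.0089125 + 0.039811) = 1/1.0487 = 0.9535
[HCO3⁻] = α₁ × DIC = 0.9535 × 1.35 = 1.29 mmol/kg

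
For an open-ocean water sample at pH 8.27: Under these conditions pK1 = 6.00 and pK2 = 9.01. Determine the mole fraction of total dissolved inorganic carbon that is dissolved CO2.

α₀ = 0.00452

α₀ = 1 / (1 + K1/[H⁺] + K1K2/[H⁺]²) = 1 / (1 + 10^+2.27 + 10^+1.53)
   = 1 / (1 + 186.21 + 33.884) = 1/221.09 = 0.004523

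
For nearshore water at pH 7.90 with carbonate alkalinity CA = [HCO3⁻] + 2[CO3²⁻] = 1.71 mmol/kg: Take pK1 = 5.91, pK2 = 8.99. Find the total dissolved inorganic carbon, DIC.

DIC = 1.61 mmol/kg

CA = [HCO3⁻] + 2[CO3²⁻] = (α₁ + 2α₂)·DIC
At pH 7.90: [H⁺]/K1 = 10^-1.99 = 0.010233, K2/[H⁺] = 10^-1.09 = 0.081283
α₁ = 1/(1 + 0.010233 + 0.081283) = 1/1.0915 = 0.9162; α₂ = α₁·K2/[H⁺] = 0.07447
α₁ + 2α₂ = 1.0651
DIC = CA / (α₁ + 2α₂) = 1.71 / 1.0651 = 1.61 mmol/kg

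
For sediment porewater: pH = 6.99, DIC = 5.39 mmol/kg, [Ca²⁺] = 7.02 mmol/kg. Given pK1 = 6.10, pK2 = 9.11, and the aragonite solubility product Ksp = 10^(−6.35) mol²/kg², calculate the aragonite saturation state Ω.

α₂ = 1 / (1 + [H⁺]/K2 + [H⁺]²/(K1K2)) = 1 / (1 + 10^+2.12 + 10^+1.23)
   = 1 / (1 + 131.83 + 16.982) = 1/149.81 = 0.006675
[CO3²⁻] = α₂ × DIC = 0.006675 × 5.39 = 0.03598 mmol/kg
Ksp = 10^(−6.35) = 4.467×10^-7
Ω = [Ca²⁺][CO3²⁻]/Ksp = (7.02×10^-3)(3.598×10^-5) / 4.467×10^-7 = 0.565

Ω = 0.565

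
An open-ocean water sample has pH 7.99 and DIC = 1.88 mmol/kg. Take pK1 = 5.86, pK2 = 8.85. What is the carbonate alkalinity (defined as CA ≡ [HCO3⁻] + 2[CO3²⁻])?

CA = [HCO3⁻] + 2[CO3²⁻] = (α₁ + 2α₂)·DIC
At pH 7.99: [H⁺]/K1 = 10^-2.13 = 0.0074131, K2/[H⁺] = 10^-0.86 = 0.13804
α₁ = 1/(1 + 0.0074131 + 0.13804) = 1/1.1455 = 0.8730; α₂ = α₁·K2/[H⁺] = 0.1205
α₁ + 2α₂ = 1.1140
CA = 1.1140 × 1.88 = 2.09 mmol/kg

CA = 2.09 mmol/kg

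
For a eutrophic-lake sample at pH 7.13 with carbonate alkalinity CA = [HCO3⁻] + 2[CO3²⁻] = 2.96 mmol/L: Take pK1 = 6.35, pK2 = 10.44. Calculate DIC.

DIC = 3.45 mmol/L

CA = [HCO3⁻] + 2[CO3²⁻] = (α₁ + 2α₂)·DIC
At pH 7.13: [H⁺]/K1 = 10^-0.78 = 0.16596, K2/[H⁺] = 10^-3.31 = 0.00048978
α₁ = 1/(1 + 0.16596 + 0.00048978) = 1/1.1664 = 0.8573; α₂ = α₁·K2/[H⁺] = 0.0004199
α₁ + 2α₂ = 0.8581
DIC = CA / (α₁ + 2α₂) = 2.96 / 0.8581 = 3.45 mmol/L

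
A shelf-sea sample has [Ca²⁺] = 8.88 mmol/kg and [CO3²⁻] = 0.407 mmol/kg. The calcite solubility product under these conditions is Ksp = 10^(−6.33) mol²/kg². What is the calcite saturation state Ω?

Ω = 7.73

Ksp = 10^(−6.33) = 4.677×10^-7
Ω = [Ca²⁺][CO3²⁻]/Ksp = (8.88×10^-3)(0.407×10^-3) / 4.677×10^-7 = 7.73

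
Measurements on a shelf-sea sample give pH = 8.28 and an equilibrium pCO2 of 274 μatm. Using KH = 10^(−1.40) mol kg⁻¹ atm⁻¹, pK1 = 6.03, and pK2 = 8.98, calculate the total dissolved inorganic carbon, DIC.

DIC = 2.34 mmol/kg

[CO2*] = KH · pCO2 = 10^(−1.40) × 274×10^-6 = 1.091×10^-5 mol/kg
α₀ = 1/(1 + K1/[H⁺] + K1K2/[H⁺]²) = 1/(1 + 10^+2.25 + 10^+1.55) = 0.004666
DIC = [CO2*]/α₀ = 1.091×10^-5 / 0.004666 = 2.34 mmol/kg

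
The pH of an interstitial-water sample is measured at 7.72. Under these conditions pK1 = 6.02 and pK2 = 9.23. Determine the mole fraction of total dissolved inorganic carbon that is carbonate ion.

α₂ = 0.0294

α₂ = 1 / (1 + [H⁺]/K2 + [H⁺]²/(K1K2)) = 1 / (1 + 10^+1.51 + 10^-0.19)
   = 1 / (1 + 32.359 + 0.64565) = 1/34.005 = 0.02941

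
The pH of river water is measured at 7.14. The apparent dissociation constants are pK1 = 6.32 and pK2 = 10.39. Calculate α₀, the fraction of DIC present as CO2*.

α₀ = 0.131

α₀ = 1 / (1 + K1/[H⁺] + K1K2/[H⁺]²) = 1 / (1 + 10^+0.82 + 10^-2.43)
   = 1 / (1 + 6.6069 + 0.0037154) = 1/7.6106 = 0.1314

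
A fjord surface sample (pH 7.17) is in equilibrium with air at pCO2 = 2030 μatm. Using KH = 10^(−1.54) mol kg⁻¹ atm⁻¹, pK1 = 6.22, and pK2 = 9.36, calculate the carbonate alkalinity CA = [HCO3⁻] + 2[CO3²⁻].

CA = 0.529 mmol/kg

[CO2*] = KH · pCO2 = 10^(−1.54) × 2030×10^-6 = 5.855×10^-5 mol/kg
α₀ = 1/(1 + K1/[H⁺] + K1K2/[H⁺]²) = 1/(1 + 10^+0.95 + 10^-1.24) = 0.1003
DIC = [CO2*]/α₀ = 5.855×10^-5 / 0.1003 = 0.5837 mmol/kg
CA = (α₁ + 2α₂)·DIC = (0.8939 + 2×0.005772) × 0.5837 = 0.529 mmol/kg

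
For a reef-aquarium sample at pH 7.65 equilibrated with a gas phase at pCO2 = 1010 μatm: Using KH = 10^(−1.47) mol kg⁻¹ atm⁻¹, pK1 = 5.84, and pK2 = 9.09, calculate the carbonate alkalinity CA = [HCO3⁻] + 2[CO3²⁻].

[CO2*] = KH · pCO2 = 10^(−1.47) × 1010×10^-6 = 3.422×10^-5 mol/kg
α₀ = 1/(1 + K1/[H⁺] + K1K2/[H⁺]²) = 1/(1 + 10^+1.81 + 10^+0.37) = 0.01473
DIC = [CO2*]/α₀ = 3.422×10^-5 / 0.01473 = 2.324 mmol/kg
CA = (α₁ + 2α₂)·DIC = (0.9508 + 2×0.03452) × 2.324 = 2.37 mmol/kg

CA = 2.37 mmol/kg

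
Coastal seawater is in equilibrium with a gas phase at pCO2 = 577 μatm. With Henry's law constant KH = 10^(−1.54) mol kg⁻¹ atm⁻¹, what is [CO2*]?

KH = 10^(−1.54) = 2.884×10^-2 mol kg⁻¹ atm⁻¹
[CO2*] = KH · pCO2 = 2.884×10^-2 × 577×10^-6 atm = 1.66×10^-5 mol/kg

[CO2*] = 16.6 μmol/kg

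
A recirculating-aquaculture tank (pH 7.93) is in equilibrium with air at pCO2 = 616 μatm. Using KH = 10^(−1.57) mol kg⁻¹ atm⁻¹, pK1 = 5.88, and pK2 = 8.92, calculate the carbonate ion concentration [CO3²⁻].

[CO3²⁻] = 0.190 mmol/kg

[CO2*] = KH · pCO2 = 10^(−1.57) × 616×10^-6 = 1.658×10^-5 mol/kg
α₀ = 1/(1 + K1/[H⁺] + K1K2/[H⁺]²) = 1/(1 + 10^+2.05 + 10^+1.06) = 0.008020
DIC = [CO2*]/α₀ = 1.658×10^-5 / 0.008020 = 2.067 mmol/kg
[CO3²⁻] = α₂·DIC; α₂ = 0.09209, so [CO3²⁻] = 0.09209 × 2.067 = 0.190 mmol/kg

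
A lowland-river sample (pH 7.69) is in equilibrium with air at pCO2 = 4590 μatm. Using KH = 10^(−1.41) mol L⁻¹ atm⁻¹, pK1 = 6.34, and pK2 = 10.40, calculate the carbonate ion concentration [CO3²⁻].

[CO3²⁻] = 7.79 μmol/L

[CO2*] = KH · pCO2 = 10^(−1.41) × 4590×10^-6 = 1.786×10^-4 mol/L
α₀ = 1/(1 + K1/[H⁺] + K1K2/[H⁺]²) = 1/(1 + 10^+1.35 + 10^-1.36) = 0.04268
DIC = [CO2*]/α₀ = 1.786×10^-4 / 0.04268 = 4.184 mmol/L
[CO3²⁻] = α₂·DIC; α₂ = 0.001863, so [CO3²⁻] = 0.001863 × 4.184 = 0.00779 mmol/L = 7.79 μmol/L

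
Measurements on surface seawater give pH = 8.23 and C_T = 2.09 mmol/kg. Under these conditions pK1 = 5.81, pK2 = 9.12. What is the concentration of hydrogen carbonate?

[HCO3⁻] = 1.85 mmol/kg

α₁ = 1 / (1 + [H⁺]/K1 + K2/[H⁺]) = 1 / (1 + 10^-2.42 + 10^-0.89)
   = 1 / (1 + 0.0038019 + 0.12882) = 1/1.1326 = 0.8829
[HCO3⁻] = α₁ × DIC = 0.8829 × 2.09 = 1.85 mmol/kg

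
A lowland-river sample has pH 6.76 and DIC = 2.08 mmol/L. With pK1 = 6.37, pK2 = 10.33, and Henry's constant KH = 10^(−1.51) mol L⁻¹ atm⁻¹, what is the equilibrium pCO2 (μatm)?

pCO2 = 1.95×10^4 μatm

α₀ = 1 / (1 + K1/[H⁺] + K1K2/[H⁺]²) = 1 / (1 + 10^+0.39 + 10^-3.18)
   = 1 / (1 + 2.4547 + 0.00066069) = 1/3.4554 = 0.2894
[CO2*] = α₀ × DIC = 0.2894 × 2.08 = 0.6020 mmol/L
pCO2 = [CO2*]/KH = 6.020×10^-4 / 3.090×10^-2 = 1.95×10^4 μatm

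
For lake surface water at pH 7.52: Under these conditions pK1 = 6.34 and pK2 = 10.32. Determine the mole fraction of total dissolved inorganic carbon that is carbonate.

α₂ = 0.00148

α₂ = 1 / (1 + [H⁺]/K2 + [H⁺]²/(K1K2)) = 1 / (1 + 10^+2.80 + 10^+1.62)
   = 1 / (1 + 630.96 + 41.687) = 1/673.64 = 0.001484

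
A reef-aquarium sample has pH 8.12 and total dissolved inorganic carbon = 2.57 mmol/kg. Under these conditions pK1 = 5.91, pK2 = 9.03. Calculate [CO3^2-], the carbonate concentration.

[CO3²⁻] = 0.280 mmol/kg

α₂ = 1 / (1 + [H⁺]/K2 + [H⁺]²/(K1K2)) = 1 / (1 + 10^+0.91 + 10^-1.30)
   = 1 / (1 + 8.1283 + 0.050119) = 1/9.1784 = 0.1090
[CO3²⁻] = α₂ × DIC = 0.1090 × 2.57 = 0.280 mmol/kg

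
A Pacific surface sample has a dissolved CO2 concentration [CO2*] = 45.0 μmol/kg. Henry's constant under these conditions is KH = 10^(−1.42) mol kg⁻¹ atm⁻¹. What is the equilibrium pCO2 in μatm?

pCO2 = 1180 μatm

KH = 10^(−1.42) = 3.802×10^-2 mol kg⁻¹ atm⁻¹
pCO2 = [CO2*]/KH = 45.0×10^-6 / 3.802×10^-2 = 1.18×10^-3 atm = 1180 μatm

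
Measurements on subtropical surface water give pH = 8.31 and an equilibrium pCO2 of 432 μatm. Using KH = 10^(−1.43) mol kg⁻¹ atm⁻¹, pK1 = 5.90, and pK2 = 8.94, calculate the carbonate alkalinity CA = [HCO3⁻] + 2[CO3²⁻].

[CO2*] = KH · pCO2 = 10^(−1.43) × 432×10^-6 = 1.605×10^-5 mol/kg
α₀ = 1/(1 + K1/[H⁺] + K1K2/[H⁺]²) = 1/(1 + 10^+2.41 + 10^+1.78) = 0.003142
DIC = [CO2*]/α₀ = 1.605×10^-5 / 0.003142 = 5.109 mmol/kg
CA = (α₁ + 2α₂)·DIC = (0.8076 + 2×0.1893) × 5.109 = 6.06 mmol/kg

CA = 6.06 mmol/kg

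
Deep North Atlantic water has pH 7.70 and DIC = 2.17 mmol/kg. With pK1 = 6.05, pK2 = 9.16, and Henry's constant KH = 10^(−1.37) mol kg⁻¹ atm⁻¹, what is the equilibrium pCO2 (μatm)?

pCO2 = 1080 μatm

α₀ = 1 / (1 + K1/[H⁺] + K1K2/[H⁺]²) = 1 / (1 + 10^+1.65 + 10^+0.19)
   = 1 / (1 + 44.668 + 1.5488) = 1/47.217 = 0.02118
[CO2*] = α₀ × DIC = 0.02118 × 2.17 = 0.04596 mmol/kg
pCO2 = [CO2*]/KH = 4.596×10^-5 / 4.266×10^-2 = 1080 μatm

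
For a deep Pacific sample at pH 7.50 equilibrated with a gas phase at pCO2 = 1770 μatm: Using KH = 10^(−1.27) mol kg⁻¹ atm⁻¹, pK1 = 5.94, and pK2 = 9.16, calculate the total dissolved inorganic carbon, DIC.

[CO2*] = KH · pCO2 = 10^(−1.27) × 1770×10^-6 = 9.505×10^-5 mol/kg
α₀ = 1/(1 + K1/[H⁺] + K1K2/[H⁺]²) = 1/(1 + 10^+1.56 + 10^-0.10) = 0.02625
DIC = [CO2*]/α₀ = 9.505×10^-5 / 0.02625 = 3.62 mmol/kg

DIC = 3.62 mmol/kg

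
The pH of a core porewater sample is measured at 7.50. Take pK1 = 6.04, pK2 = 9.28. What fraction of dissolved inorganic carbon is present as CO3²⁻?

α₂ = 1 / (1 + [H⁺]/K2 + [H⁺]²/(K1K2)) = 1 / (1 + 10^+1.78 + 10^+0.32)
   = 1 / (1 + 60.256 + 2.0893) = 1/63.345 = 0.01579

α₂ = 0.0158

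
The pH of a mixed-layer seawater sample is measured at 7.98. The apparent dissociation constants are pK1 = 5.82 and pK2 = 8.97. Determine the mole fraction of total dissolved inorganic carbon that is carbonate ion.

α₂ = 0.0923

α₂ = 1 / (1 + [H⁺]/K2 + [H⁺]²/(K1K2)) = 1 / (1 + 10^+0.99 + 10^-1.17)
   = 1 / (1 + 9.7724 + 0.067608) = 1/10.840 = 0.09225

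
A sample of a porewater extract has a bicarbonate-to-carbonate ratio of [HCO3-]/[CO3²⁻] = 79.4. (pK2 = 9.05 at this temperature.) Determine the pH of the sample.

pH = 7.15

From K2 = [H⁺][CO3²⁻]/[HCO3-]:  pH = pK2 − log₁₀([HCO3-]/[CO3²⁻])
log₁₀(79.4) = +1.900
pH = 9.05 − (+1.900) = 7.15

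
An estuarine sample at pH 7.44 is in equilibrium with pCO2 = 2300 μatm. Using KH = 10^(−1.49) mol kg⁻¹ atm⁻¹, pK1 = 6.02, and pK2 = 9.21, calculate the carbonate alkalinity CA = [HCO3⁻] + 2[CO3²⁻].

CA = 2.02 mmol/kg

[CO2*] = KH · pCO2 = 10^(−1.49) × 2300×10^-6 = 7.443×10^-5 mol/kg
α₀ = 1/(1 + K1/[H⁺] + K1K2/[H⁺]²) = 1/(1 + 10^+1.42 + 10^-0.35) = 0.03604
DIC = [CO2*]/α₀ = 7.443×10^-5 / 0.03604 = 2.065 mmol/kg
CA = (α₁ + 2α₂)·DIC = (0.9479 + 2×0.01610) × 2.065 = 2.02 mmol/kg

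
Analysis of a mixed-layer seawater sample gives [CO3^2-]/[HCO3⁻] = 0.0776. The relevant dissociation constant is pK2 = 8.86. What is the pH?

pH = 7.75

From K2 = [H⁺][CO3^2-]/[HCO3⁻]:  pH = pK2 + log₁₀([CO3^2-]/[HCO3⁻])
log₁₀(0.0776) = -1.110
pH = 8.86 + (-1.110) = 7.75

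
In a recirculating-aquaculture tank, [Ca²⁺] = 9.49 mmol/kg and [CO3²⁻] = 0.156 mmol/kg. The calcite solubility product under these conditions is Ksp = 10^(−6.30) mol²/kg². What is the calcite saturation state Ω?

Ω = 2.95

Ksp = 10^(−6.30) = 5.012×10^-7
Ω = [Ca²⁺][CO3²⁻]/Ksp = (9.49×10^-3)(0.156×10^-3) / 5.012×10^-7 = 2.95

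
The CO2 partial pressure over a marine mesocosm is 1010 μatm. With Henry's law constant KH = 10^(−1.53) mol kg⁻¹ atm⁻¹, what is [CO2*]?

KH = 10^(−1.53) = 2.951×10^-2 mol kg⁻¹ atm⁻¹
[CO2*] = KH · pCO2 = 2.951×10^-2 × 1010×10^-6 atm = 2.98×10^-5 mol/kg

[CO2*] = 29.8 μmol/kg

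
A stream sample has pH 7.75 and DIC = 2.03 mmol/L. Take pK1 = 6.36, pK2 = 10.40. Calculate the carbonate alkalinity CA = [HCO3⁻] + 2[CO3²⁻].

CA = 1.96 mmol/L

CA = [HCO3⁻] + 2[CO3²⁻] = (α₁ + 2α₂)·DIC
At pH 7.75: [H⁺]/K1 = 10^-1.39 = 0.040738, K2/[H⁺] = 10^-2.65 = 0.0022387
α₁ = 1/(1 + 0.040738 + 0.0022387) = 1/1.0430 = 0.9588; α₂ = α₁·K2/[H⁺] = 0.002146
α₁ + 2α₂ = 0.9631
CA = 0.9631 × 2.03 = 1.96 mmol/L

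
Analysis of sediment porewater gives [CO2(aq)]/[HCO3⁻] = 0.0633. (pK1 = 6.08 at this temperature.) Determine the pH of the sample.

pH = 7.28

From K1 = [H⁺][HCO3⁻]/[CO2(aq)]:  pH = pK1 − log₁₀([CO2(aq)]/[HCO3⁻])
log₁₀(0.0633) = -1.199
pH = 6.08 − (-1.199) = 7.28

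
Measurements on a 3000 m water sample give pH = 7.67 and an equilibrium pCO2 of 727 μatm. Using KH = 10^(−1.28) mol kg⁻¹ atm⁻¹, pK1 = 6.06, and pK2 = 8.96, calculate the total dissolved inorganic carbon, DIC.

[CO2*] = KH · pCO2 = 10^(−1.28) × 727×10^-6 = 3.815×10^-5 mol/kg
α₀ = 1/(1 + K1/[H⁺] + K1K2/[H⁺]²) = 1/(1 + 10^+1.61 + 10^+0.32) = 0.02282
DIC = [CO2*]/α₀ = 3.815×10^-5 / 0.02282 = 1.67 mmol/kg

DIC = 1.67 mmol/kg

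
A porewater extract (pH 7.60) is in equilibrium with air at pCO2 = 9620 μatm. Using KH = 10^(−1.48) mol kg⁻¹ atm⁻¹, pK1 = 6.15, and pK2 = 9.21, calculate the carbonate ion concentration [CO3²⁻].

[CO2*] = KH · pCO2 = 10^(−1.48) × 9620×10^-6 = 3.185×10^-4 mol/kg
α₀ = 1/(1 + K1/[H⁺] + K1K2/[H⁺]²) = 1/(1 + 10^+1.45 + 10^-0.16) = 0.03347
DIC = [CO2*]/α₀ = 3.185×10^-4 / 0.03347 = 9.517 mmol/kg
[CO3²⁻] = α₂·DIC; α₂ = 0.02316, so [CO3²⁻] = 0.02316 × 9.517 = 0.220 mmol/kg

[CO3²⁻] = 0.220 mmol/kg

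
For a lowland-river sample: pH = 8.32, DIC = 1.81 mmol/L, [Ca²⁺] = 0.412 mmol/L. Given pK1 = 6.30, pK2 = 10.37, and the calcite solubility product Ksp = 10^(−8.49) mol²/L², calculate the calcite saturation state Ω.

α₂ = 1 / (1 + [H⁺]/K2 + [H⁺]²/(K1K2)) = 1 / (1 + 10^+2.05 + 10^+0.03)
   = 1 / (1 + 112.20 + 1.0715) = 1/114.27 = 0.008751
[CO3²⁻] = α₂ × DIC = 0.008751 × 1.81 = 0.01584 mmol/L = 15.84 μmol/L
Ksp = 10^(−8.49) = 3.236×10^-9
Ω = [Ca²⁺][CO3²⁻]/Ksp = (0.412×10^-3)(1.584×10^-5) / 3.236×10^-9 = 2.02

Ω = 2.02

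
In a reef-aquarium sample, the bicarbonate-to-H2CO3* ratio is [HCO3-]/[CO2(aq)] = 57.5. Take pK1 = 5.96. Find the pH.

pH = 7.72

From K1 = [H⁺][HCO3-]/[CO2(aq)]:  pH = pK1 + log₁₀([HCO3-]/[CO2(aq)])
log₁₀(57.5) = +1.760
pH = 5.96 + (+1.760) = 7.72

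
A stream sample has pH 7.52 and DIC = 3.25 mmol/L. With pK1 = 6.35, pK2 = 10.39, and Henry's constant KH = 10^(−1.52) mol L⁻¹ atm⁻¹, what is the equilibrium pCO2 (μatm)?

pCO2 = 6810 μatm

α₀ = 1 / (1 + K1/[H⁺] + K1K2/[H⁺]²) = 1 / (1 + 10^+1.17 + 10^-1.70)
   = 1 / (1 + 14.791 + 0.019953) = 1/15.811 = 0.06325
[CO2*] = α₀ × DIC = 0.06325 × 3.25 = 0.2056 mmol/L
pCO2 = [CO2*]/KH = 2.056×10^-4 / 3.020×10^-2 = 6810 μatm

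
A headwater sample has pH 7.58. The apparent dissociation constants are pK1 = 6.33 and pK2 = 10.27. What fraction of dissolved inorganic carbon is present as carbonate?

α₂ = 0.00193

α₂ = 1 / (1 + [H⁺]/K2 + [H⁺]²/(K1K2)) = 1 / (1 + 10^+2.69 + 10^+1.44)
   = 1 / (1 + 489.78 + 27.542) = 1/518.32 = 0.001929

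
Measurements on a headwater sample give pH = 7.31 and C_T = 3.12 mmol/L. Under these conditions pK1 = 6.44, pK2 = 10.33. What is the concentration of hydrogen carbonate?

[HCO3⁻] = 2.75 mmol/L

α₁ = 1 / (1 + [H⁺]/K1 + K2/[H⁺]) = 1 / (1 + 10^-0.87 + 10^-3.02)
   = 1 / (1 + 0.13490 + 0.00095499) = 1/1.1359 = 0.8804
[HCO3⁻] = α₁ × DIC = 0.8804 × 3.12 = 2.75 mmol/L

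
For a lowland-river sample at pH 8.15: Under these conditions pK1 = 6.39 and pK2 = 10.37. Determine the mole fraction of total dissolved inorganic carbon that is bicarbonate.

α₁ = 1 / (1 + [H⁺]/K1 + K2/[H⁺]) = 1 / (1 + 10^-1.76 + 10^-2.22)
   = 1 / (1 + 0.017378 + 0.0060256) = 1/1.0234 = 0.9771

α₁ = 0.977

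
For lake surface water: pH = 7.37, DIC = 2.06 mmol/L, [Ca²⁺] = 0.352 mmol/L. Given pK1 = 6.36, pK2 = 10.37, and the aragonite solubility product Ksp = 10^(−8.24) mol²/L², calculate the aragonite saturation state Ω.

α₂ = 1 / (1 + [H⁺]/K2 + [H⁺]²/(K1K2)) = 1 / (1 + 10^+3.00 + 10^+1.99)
   = 1 / (1 + 1000.0 + 97.724) = 1/1098.7 = 0.0009101
[CO3²⁻] = α₂ × DIC = 0.0009101 × 2.06 = 0.001875 mmol/L = 1.875 μmol/L
Ksp = 10^(−8.24) = 5.754×10^-9
Ω = [Ca²⁺][CO3²⁻]/Ksp = (0.352×10^-3)(1.875×10^-6) / 5.754×10^-9 = 0.115

Ω = 0.115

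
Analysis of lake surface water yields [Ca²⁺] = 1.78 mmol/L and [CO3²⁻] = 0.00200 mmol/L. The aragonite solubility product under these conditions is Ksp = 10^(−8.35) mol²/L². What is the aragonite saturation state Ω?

Ksp = 10^(−8.35) = 4.467×10^-9
Ω = [Ca²⁺][CO3²⁻]/Ksp = (1.78×10^-3)(0.00200×10^-3) / 4.467×10^-9 = 0.797

Ω = 0.797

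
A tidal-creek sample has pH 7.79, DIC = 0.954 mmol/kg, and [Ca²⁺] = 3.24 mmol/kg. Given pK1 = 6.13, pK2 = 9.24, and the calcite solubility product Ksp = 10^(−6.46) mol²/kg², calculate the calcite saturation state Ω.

Ω = 0.299

α₂ = 1 / (1 + [H⁺]/K2 + [H⁺]²/(K1K2)) = 1 / (1 + 10^+1.45 + 10^-0.21)
   = 1 / (1 + 28.184 + 0.61660) = 1/29.800 = 0.03356
[CO3²⁻] = α₂ × DIC = 0.03356 × 0.954 = 0.03201 mmol/kg
Ksp = 10^(−6.46) = 3.467×10^-7
Ω = [Ca²⁺][CO3²⁻]/Ksp = (3.24×10^-3)(3.201×10^-5) / 3.467×10^-7 = 0.299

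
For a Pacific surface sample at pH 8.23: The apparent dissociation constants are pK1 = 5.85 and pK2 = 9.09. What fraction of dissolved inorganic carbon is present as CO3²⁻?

α₂ = 0.121

α₂ = 1 / (1 + [H⁺]/K2 + [H⁺]²/(K1K2)) = 1 / (1 + 10^+0.86 + 10^-1.52)
   = 1 / (1 + 7.2444 + 0.030200) = 1/8.2746 = 0.1209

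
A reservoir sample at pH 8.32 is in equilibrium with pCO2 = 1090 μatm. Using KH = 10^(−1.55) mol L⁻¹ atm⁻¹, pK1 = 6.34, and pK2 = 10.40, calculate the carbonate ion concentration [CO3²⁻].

[CO3²⁻] = 0.0244 mmol/L

[CO2*] = KH · pCO2 = 10^(−1.55) × 1090×10^-6 = 3.072×10^-5 mol/L
α₀ = 1/(1 + K1/[H⁺] + K1K2/[H⁺]²) = 1/(1 + 10^+1.98 + 10^-0.10) = 0.01028
DIC = [CO2*]/α₀ = 3.072×10^-5 / 0.01028 = 2.989 mmol/L
[CO3²⁻] = α₂·DIC; α₂ = 0.008164, so [CO3²⁻] = 0.008164 × 2.989 = 0.0244 mmol/L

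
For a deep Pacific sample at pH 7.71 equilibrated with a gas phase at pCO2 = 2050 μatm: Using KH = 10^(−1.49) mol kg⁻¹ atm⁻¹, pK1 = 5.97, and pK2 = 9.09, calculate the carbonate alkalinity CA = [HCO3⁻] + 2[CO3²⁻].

[CO2*] = KH · pCO2 = 10^(−1.49) × 2050×10^-6 = 6.634×10^-5 mol/kg
α₀ = 1/(1 + K1/[H⁺] + K1K2/[H⁺]²) = 1/(1 + 10^+1.74 + 10^+0.36) = 0.01717
DIC = [CO2*]/α₀ = 6.634×10^-5 / 0.01717 = 3.864 mmol/kg
CA = (α₁ + 2α₂)·DIC = (0.9435 + 2×0.03933) × 3.864 = 3.95 mmol/kg

CA = 3.95 mmol/kg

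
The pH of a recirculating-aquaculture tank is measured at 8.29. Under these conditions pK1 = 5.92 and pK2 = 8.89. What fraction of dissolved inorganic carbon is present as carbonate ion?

α₂ = 1 / (1 + [H⁺]/K2 + [H⁺]²/(K1K2)) = 1 / (1 + 10^+0.60 + 10^-1.77)
   = 1 / (1 + 3.9811 + 0.016982) = 1/4.9981 = 0.2001

α₂ = 0.200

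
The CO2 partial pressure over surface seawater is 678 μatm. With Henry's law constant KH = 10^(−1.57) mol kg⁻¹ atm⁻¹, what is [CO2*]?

KH = 10^(−1.57) = 2.692×10^-2 mol kg⁻¹ atm⁻¹
[CO2*] = KH · pCO2 = 2.692×10^-2 × 678×10^-6 atm = 1.82×10^-5 mol/kg

[CO2*] = 18.2 μmol/kg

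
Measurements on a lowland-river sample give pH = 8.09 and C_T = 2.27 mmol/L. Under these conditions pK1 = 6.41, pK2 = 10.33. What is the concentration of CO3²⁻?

[CO3²⁻] = 12.7 μmol/L

α₂ = 1 / (1 + [H⁺]/K2 + [H⁺]²/(K1K2)) = 1 / (1 + 10^+2.24 + 10^+0.56)
   = 1 / (1 + 173.78 + 3.6308) = 1/178.41 = 0.005605
[CO3²⁻] = α₂ × DIC = 0.005605 × 2.27 = 0.0127 mmol/L = 12.7 μmol/L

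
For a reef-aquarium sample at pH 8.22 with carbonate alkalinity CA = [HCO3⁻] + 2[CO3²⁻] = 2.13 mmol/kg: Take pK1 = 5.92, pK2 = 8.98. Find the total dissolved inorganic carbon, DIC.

CA = [HCO3⁻] + 2[CO3²⁻] = (α₁ + 2α₂)·DIC
At pH 8.22: [H⁺]/K1 = 10^-2.30 = 0.0050119, K2/[H⁺] = 10^-0.76 = 0.17378
α₁ = 1/(1 + 0.0050119 + 0.17378) = 1/1.1788 = 0.8483; α₂ = α₁·K2/[H⁺] = 0.1474
α₁ + 2α₂ = 1.1432
DIC = CA / (α₁ + 2α₂) = 2.13 / 1.1432 = 1.86 mmol/kg

DIC = 1.86 mmol/kg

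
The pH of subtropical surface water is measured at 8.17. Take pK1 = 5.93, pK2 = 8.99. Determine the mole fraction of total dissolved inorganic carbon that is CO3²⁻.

α₂ = 0.131

α₂ = 1 / (1 + [H⁺]/K2 + [H⁺]²/(K1K2)) = 1 / (1 + 10^+0.82 + 10^-1.42)
   = 1 / (1 + 6.6069 + 0.038019) = 1/7.6450 = 0.1308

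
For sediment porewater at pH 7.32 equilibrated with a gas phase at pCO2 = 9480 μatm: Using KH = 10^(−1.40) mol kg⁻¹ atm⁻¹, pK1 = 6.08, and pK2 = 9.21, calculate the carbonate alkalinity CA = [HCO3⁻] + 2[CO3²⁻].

CA = 6.73 mmol/kg

[CO2*] = KH · pCO2 = 10^(−1.40) × 9480×10^-6 = 3.774×10^-4 mol/kg
α₀ = 1/(1 + K1/[H⁺] + K1K2/[H⁺]²) = 1/(1 + 10^+1.24 + 10^-0.65) = 0.05376
DIC = [CO2*]/α₀ = 3.774×10^-4 / 0.05376 = 7.020 mmol/kg
CA = (α₁ + 2α₂)·DIC = (0.9342 + 2×0.01203) × 7.020 = 6.73 mmol/kg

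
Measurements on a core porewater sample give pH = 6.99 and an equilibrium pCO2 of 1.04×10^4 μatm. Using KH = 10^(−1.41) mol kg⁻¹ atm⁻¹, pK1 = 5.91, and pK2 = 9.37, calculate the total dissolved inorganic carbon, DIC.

[CO2*] = KH · pCO2 = 10^(−1.41) × 1.04×10^4×10^-6 = 4.046×10^-4 mol/kg
α₀ = 1/(1 + K1/[H⁺] + K1K2/[H⁺]²) = 1/(1 + 10^+1.08 + 10^-1.30) = 0.07649
DIC = [CO2*]/α₀ = 4.046×10^-4 / 0.07649 = 5.29 mmol/kg

DIC = 5.29 mmol/kg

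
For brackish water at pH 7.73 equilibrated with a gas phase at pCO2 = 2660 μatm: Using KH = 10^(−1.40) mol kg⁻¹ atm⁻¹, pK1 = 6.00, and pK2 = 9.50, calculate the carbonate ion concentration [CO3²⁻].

[CO2*] = KH · pCO2 = 10^(−1.40) × 2660×10^-6 = 1.059×10^-4 mol/kg
α₀ = 1/(1 + K1/[H⁺] + K1K2/[H⁺]²) = 1/(1 + 10^+1.73 + 10^-0.04) = 0.01798
DIC = [CO2*]/α₀ = 1.059×10^-4 / 0.01798 = 5.889 mmol/kg
[CO3²⁻] = α₂·DIC; α₂ = 0.01640, so [CO3²⁻] = 0.01640 × 5.889 = 0.0966 mmol/kg

[CO3²⁻] = 0.0966 mmol/kg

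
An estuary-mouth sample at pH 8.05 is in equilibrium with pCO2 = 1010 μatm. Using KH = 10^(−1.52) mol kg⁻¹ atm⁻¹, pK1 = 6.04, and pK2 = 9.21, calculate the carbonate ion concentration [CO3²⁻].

[CO3²⁻] = 0.216 mmol/kg

[CO2*] = KH · pCO2 = 10^(−1.52) × 1010×10^-6 = 3.050×10^-5 mol/kg
α₀ = 1/(1 + K1/[H⁺] + K1K2/[H⁺]²) = 1/(1 + 10^+2.01 + 10^+0.85) = 0.009057
DIC = [CO2*]/α₀ = 3.050×10^-5 / 0.009057 = 3.368 mmol/kg
[CO3²⁻] = α₂·DIC; α₂ = 0.06412, so [CO3²⁻] = 0.06412 × 3.368 = 0.216 mmol/kg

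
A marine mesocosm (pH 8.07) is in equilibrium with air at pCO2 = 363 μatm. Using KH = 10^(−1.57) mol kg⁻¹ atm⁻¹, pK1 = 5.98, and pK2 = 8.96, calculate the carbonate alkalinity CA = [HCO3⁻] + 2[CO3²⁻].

CA = 1.51 mmol/kg

[CO2*] = KH · pCO2 = 10^(−1.57) × 363×10^-6 = 9.770×10^-6 mol/kg
α₀ = 1/(1 + K1/[H⁺] + K1K2/[H⁺]²) = 1/(1 + 10^+2.09 + 10^+1.20) = 0.007149
DIC = [CO2*]/α₀ = 9.770×10^-6 / 0.007149 = 1.367 mmol/kg
CA = (α₁ + 2α₂)·DIC = (0.8795 + 2×0.1133) × 1.367 = 1.51 mmol/kg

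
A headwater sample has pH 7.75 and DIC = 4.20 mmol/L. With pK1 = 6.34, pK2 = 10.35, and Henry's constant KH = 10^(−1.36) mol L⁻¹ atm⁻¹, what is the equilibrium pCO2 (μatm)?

pCO2 = 3590 μatm

α₀ = 1 / (1 + K1/[H⁺] + K1K2/[H⁺]²) = 1 / (1 + 10^+1.41 + 10^-1.19)
   = 1 / (1 + 25.704 + 0.064565) = 1/26.769 = 0.03736
[CO2*] = α₀ × DIC = 0.03736 × 4.20 = 0.1569 mmol/L
pCO2 = [CO2*]/KH = 1.569×10^-4 / 4.365×10^-2 = 3590 μatm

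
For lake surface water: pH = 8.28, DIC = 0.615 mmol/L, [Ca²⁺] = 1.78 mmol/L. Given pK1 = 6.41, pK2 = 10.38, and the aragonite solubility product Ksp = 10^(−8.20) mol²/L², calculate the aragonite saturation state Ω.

α₂ = 1 / (1 + [H⁺]/K2 + [H⁺]²/(K1K2)) = 1 / (1 + 10^+2.10 + 10^+0.23)
   = 1 / (1 + 125.89 + 1.6982) = 1/128.59 = 0.007777
[CO3²⁻] = α₂ × DIC = 0.007777 × 0.615 = 0.004783 mmol/L = 4.783 μmol/L
Ksp = 10^(−8.20) = 6.310×10^-9
Ω = [Ca²⁺][CO3²⁻]/Ksp = (1.78×10^-3)(4.783×10^-6) / 6.310×10^-9 = 1.35

Ω = 1.35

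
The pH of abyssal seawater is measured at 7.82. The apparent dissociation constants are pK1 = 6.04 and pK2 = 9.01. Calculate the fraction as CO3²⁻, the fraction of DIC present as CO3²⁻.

α₂ = 1 / (1 + [H⁺]/K2 + [H⁺]²/(K1K2)) = 1 / (1 + 10^+1.19 + 10^-0.59)
   = 1 / (1 + 15.488 + 0.25704) = 1/16.745 = 0.05972

α₂ = 0.0597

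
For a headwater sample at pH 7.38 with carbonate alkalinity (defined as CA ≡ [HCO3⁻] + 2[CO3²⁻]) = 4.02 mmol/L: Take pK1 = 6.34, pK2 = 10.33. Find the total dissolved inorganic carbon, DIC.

DIC = 4.38 mmol/L

CA = [HCO3⁻] + 2[CO3²⁻] = (α₁ + 2α₂)·DIC
At pH 7.38: [H⁺]/K1 = 10^-1.04 = 0.091201, K2/[H⁺] = 10^-2.95 = 0.0011220
α₁ = 1/(1 + 0.091201 + 0.0011220) = 1/1.0923 = 0.9155; α₂ = α₁·K2/[H⁺] = 0.001027
α₁ + 2α₂ = 0.9175
DIC = CA / (α₁ + 2α₂) = 4.02 / 0.9175 = 4.38 mmol/L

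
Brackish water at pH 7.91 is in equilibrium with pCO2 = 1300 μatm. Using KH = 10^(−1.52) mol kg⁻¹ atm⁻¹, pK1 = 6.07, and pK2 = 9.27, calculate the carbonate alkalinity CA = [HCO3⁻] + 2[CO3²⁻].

[CO2*] = KH · pCO2 = 10^(−1.52) × 1300×10^-6 = 3.926×10^-5 mol/kg
α₀ = 1/(1 + K1/[H⁺] + K1K2/[H⁺]²) = 1/(1 + 10^+1.84 + 10^+0.48) = 0.01366
DIC = [CO2*]/α₀ = 3.926×10^-5 / 0.01366 = 2.874 mmol/kg
CA = (α₁ + 2α₂)·DIC = (0.9451 + 2×0.04125) × 2.874 = 2.95 mmol/kg

CA = 2.95 mmol/kg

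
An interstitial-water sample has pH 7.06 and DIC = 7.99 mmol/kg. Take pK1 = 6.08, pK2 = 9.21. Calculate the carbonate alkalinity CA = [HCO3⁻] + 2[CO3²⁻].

CA = 7.29 mmol/kg

CA = [HCO3⁻] + 2[CO3²⁻] = (α₁ + 2α₂)·DIC
At pH 7.06: [H⁺]/K1 = 10^-0.98 = 0.10471, K2/[H⁺] = 10^-2.15 = 0.0070795
α₁ = 1/(1 + 0.10471 + 0.0070795) = 1/1.1118 = 0.8994; α₂ = α₁·K2/[H⁺] = 0.006368
α₁ + 2α₂ = 0.9122
CA = 0.9122 × 7.99 = 7.29 mmol/kg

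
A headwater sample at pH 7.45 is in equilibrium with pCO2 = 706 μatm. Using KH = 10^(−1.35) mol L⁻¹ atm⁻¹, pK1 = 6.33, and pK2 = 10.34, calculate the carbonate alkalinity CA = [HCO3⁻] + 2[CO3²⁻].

[CO2*] = KH · pCO2 = 10^(−1.35) × 706×10^-6 = 3.154×10^-5 mol/L
α₀ = 1/(1 + K1/[H⁺] + K1K2/[H⁺]²) = 1/(1 + 10^+1.12 + 10^-1.77) = 0.07042
DIC = [CO2*]/α₀ = 3.154×10^-5 / 0.07042 = 0.4478 mmol/L
CA = (α₁ + 2α₂)·DIC = (0.9284 + 2×0.001196) × 0.4478 = 0.417 mmol/L

CA = 0.417 mmol/L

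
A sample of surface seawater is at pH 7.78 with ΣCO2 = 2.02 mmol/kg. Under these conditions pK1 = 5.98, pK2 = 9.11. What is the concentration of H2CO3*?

[CO2*] = 0.0301 mmol/kg

α₀ = 1 / (1 + K1/[H⁺] + K1K2/[H⁺]²) = 1 / (1 + 10^+1.80 + 10^+0.47)
   = 1 / (1 + 63.096 + 2.9512) = 1/67.047 = 0.01491
[CO2*] = α₀ × DIC = 0.01491 × 2.02 = 0.0301 mmol/kg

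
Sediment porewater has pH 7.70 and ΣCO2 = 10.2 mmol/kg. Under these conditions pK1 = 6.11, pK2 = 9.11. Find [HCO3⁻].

α₁ = 1 / (1 + [H⁺]/K1 + K2/[H⁺]) = 1 / (1 + 10^-1.59 + 10^-1.41)
   = 1 / (1 + 0.025704 + 0.038905) = 1/1.0646 = 0.9393
[HCO3⁻] = α₁ × DIC = 0.9393 × 10.2 = 9.58 mmol/kg

[HCO3⁻] = 9.58 mmol/kg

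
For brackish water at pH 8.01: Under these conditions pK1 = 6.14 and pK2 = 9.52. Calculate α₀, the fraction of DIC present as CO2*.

α₀ = 1 / (1 + K1/[H⁺] + K1K2/[H⁺]²) = 1 / (1 + 10^+1.87 + 10^+0.36)
   = 1 / (1 + 74.131 + 2.2909) = 1/77.422 = 0.01292

α₀ = 0.0129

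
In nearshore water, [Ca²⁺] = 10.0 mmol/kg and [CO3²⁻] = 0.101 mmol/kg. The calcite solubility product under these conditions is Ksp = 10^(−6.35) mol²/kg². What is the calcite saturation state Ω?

Ω = 2.26

Ksp = 10^(−6.35) = 4.467×10^-7
Ω = [Ca²⁺][CO3²⁻]/Ksp = (10.0×10^-3)(0.101×10^-3) / 4.467×10^-7 = 2.26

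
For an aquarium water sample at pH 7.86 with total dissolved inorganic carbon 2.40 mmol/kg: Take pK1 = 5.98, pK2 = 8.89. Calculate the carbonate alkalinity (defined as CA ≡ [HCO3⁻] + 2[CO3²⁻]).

CA = [HCO3⁻] + 2[CO3²⁻] = (α₁ + 2α₂)·DIC
At pH 7.86: [H⁺]/K1 = 10^-1.88 = 0.013183, K2/[H⁺] = 10^-1.03 = 0.093325
α₁ = 1/(1 + 0.013183 + 0.093325) = 1/1.1065 = 0.9037; α₂ = α₁·K2/[H⁺] = 0.08434
α₁ + 2α₂ = 1.0724
CA = 1.0724 × 2.40 = 2.57 mmol/kg

CA = 2.57 mmol/kg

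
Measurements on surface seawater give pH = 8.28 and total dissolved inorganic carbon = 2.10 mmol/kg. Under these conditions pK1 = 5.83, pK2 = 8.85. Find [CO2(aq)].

α₀ = 1 / (1 + K1/[H⁺] + K1K2/[H⁺]²) = 1 / (1 + 10^+2.45 + 10^+1.88)
   = 1 / (1 + 281.84 + 75.858) = 1/358.70 = 0.002788
[CO2*] = α₀ × DIC = 0.002788 × 2.10 = 0.00585 mmol/kg = 5.85 μmol/kg

[CO2*] = 5.85 μmol/kg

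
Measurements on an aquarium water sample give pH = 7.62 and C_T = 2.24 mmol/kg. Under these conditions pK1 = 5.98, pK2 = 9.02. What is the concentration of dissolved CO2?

[CO2*] = 0.0483 mmol/kg

α₀ = 1 / (1 + K1/[H⁺] + K1K2/[H⁺]²) = 1 / (1 + 10^+1.64 + 10^+0.24)
   = 1 / (1 + 43.652 + 1.7378) = 1/46.389 = 0.02156
[CO2*] = α₀ × DIC = 0.02156 × 2.24 = 0.0483 mmol/kg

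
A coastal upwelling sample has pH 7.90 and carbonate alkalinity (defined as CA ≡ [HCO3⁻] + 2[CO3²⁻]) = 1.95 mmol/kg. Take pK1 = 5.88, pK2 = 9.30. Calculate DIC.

CA = [HCO3⁻] + 2[CO3²⁻] = (α₁ + 2α₂)·DIC
At pH 7.90: [H⁺]/K1 = 10^-2.02 = 0.0095499, K2/[H⁺] = 10^-1.40 = 0.039811
α₁ = 1/(1 + 0.0095499 + 0.039811) = 1/1.0494 = 0.9530; α₂ = α₁·K2/[H⁺] = 0.03794
α₁ + 2α₂ = 1.0288
DIC = CA / (α₁ + 2α₂) = 1.95 / 1.0288 = 1.90 mmol/kg

DIC = 1.90 mmol/kg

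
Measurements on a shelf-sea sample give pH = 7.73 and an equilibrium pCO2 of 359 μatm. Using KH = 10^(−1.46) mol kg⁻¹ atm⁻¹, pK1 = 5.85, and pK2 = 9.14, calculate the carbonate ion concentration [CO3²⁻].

[CO2*] = KH · pCO2 = 10^(−1.46) × 359×10^-6 = 1.245×10^-5 mol/kg
α₀ = 1/(1 + K1/[H⁺] + K1K2/[H⁺]²) = 1/(1 + 10^+1.88 + 10^+0.47) = 0.01253
DIC = [CO2*]/α₀ = 1.245×10^-5 / 0.01253 = 0.9935 mmol/kg
[CO3²⁻] = α₂·DIC; α₂ = 0.03698, so [CO3²⁻] = 0.03698 × 0.9935 = 0.0367 mmol/kg

[CO3²⁻] = 0.0367 mmol/kg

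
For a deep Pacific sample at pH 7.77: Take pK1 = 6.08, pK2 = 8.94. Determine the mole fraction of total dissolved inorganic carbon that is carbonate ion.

α₂ = 0.0621

α₂ = 1 / (1 + [H⁺]/K2 + [H⁺]²/(K1K2)) = 1 / (1 + 10^+1.17 + 10^-0.52)
   = 1 / (1 + 14.791 + 0.30200) = 1/16.093 = 0.06214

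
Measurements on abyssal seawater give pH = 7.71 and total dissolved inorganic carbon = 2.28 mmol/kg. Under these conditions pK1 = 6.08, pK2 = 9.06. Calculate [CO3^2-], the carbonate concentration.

α₂ = 1 / (1 + [H⁺]/K2 + [H⁺]²/(K1K2)) = 1 / (1 + 10^+1.35 + 10^-0.28)
   = 1 / (1 + 22.387 + 0.52481) = 1/23.912 = 0.04182
[CO3²⁻] = α₂ × DIC = 0.04182 × 2.28 = 0.0953 mmol/kg

[CO3²⁻] = 0.0953 mmol/kg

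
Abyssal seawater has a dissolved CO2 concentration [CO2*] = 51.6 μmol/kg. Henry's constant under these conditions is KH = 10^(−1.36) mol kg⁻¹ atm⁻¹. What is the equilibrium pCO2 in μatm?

KH = 10^(−1.36) = 4.365×10^-2 mol kg⁻¹ atm⁻¹
pCO2 = [CO2*]/KH = 51.6×10^-6 / 4.365×10^-2 = 1.18×10^-3 atm = 1180 μatm

pCO2 = 1180 μatm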